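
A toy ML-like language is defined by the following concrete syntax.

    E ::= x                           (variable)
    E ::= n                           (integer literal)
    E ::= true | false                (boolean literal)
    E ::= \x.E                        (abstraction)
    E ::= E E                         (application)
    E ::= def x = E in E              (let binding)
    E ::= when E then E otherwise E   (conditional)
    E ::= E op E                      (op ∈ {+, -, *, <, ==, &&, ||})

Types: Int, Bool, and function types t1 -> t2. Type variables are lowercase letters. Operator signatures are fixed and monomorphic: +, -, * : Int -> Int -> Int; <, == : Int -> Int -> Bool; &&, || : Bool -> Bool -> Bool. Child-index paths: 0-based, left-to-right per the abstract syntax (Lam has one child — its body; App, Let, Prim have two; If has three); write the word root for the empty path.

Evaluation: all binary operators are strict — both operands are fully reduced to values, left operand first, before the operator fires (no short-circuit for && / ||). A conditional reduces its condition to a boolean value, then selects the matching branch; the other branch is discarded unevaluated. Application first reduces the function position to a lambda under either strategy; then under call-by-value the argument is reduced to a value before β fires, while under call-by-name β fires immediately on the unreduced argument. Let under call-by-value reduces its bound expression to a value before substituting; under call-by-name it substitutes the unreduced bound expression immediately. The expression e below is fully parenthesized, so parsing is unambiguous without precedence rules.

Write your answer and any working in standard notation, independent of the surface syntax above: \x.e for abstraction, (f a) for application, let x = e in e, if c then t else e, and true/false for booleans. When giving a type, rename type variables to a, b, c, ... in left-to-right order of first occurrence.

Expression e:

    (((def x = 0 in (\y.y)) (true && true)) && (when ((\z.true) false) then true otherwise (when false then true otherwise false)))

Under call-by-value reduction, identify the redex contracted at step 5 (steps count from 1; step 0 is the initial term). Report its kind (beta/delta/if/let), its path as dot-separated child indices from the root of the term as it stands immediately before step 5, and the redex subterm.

Answer: if at 1 : (if true then true else (if false then true else false))

Derivation:
step 0: (((let x = 0 in (\y.y)) (true && true)) && (if ((\z.true) false) then true else (if false then true else false)))
step 1: [let@0.0] (((\y.y) (true && true)) && (if ((\z.true) false) then true else (if false then true else false)))
step 2: [delta@0.1] (((\y.y) true) && (if ((\z.true) false) then true else (if false then true else false)))
step 3: [beta@0] (true && (if ((\z.true) false) then true else (if false then true else false)))
step 4: [beta@1.0] (true && (if true then true else (if false then true else false)))
step 5: [if@1] (true && true)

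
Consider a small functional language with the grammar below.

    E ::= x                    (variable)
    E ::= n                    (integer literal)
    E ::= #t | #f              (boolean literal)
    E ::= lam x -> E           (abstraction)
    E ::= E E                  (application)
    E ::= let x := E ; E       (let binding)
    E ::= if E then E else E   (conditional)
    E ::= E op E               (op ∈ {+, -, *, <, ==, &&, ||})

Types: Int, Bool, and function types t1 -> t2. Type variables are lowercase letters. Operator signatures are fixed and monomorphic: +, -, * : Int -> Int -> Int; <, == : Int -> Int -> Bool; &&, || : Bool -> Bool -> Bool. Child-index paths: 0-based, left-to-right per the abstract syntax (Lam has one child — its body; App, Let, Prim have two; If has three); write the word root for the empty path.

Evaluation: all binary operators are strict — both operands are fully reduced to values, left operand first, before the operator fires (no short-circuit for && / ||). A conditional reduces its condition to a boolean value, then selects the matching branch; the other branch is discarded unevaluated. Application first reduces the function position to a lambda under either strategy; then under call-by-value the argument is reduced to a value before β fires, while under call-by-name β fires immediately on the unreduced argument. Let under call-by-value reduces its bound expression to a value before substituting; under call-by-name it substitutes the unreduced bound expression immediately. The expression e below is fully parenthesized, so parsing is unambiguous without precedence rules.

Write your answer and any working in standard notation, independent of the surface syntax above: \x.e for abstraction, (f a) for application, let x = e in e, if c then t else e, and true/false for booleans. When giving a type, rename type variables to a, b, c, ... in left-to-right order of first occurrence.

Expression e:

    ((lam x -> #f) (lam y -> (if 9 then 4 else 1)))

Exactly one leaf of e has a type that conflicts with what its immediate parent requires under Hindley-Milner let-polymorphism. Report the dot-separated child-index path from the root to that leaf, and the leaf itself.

Answer: 1.0.0 : 9

Derivation:
\x._ : a -> Bool
  unify Int ~ Bool
  FAIL: mismatch Int ~ Bool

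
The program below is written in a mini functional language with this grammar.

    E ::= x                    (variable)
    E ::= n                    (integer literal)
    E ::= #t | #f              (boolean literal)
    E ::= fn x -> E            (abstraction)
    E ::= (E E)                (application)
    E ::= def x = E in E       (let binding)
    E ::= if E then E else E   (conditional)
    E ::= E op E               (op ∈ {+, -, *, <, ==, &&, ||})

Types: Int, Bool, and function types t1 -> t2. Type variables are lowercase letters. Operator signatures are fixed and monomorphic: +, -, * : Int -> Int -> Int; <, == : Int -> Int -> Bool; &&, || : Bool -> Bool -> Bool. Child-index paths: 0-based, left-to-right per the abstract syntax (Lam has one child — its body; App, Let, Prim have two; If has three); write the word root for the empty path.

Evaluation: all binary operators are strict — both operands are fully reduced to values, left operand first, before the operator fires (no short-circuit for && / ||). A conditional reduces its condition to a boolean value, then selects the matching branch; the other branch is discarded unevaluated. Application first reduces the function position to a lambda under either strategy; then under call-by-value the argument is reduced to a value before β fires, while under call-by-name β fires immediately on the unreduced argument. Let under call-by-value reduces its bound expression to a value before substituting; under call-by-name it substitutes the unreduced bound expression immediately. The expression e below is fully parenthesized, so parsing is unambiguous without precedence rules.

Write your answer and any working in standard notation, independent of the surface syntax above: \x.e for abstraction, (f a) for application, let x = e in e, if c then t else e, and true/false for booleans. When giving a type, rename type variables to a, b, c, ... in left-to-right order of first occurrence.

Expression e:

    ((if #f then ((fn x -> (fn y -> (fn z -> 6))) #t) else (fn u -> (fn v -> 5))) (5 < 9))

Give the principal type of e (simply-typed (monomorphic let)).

Answer: a -> Int

Working:
  unify Bool ~ Bool
\z._ : c -> Int
\y._ : b -> c -> Int
\x._ : a -> b -> c -> Int
  unify a -> b -> c -> Int ~ Bool -> d
  unify a ~ Bool
  unify b -> c -> Int ~ d
_ _ : b -> c -> Int
\v._ : f -> Int
\u._ : e -> f -> Int
  unify b -> c -> Int ~ e -> f -> Int
  unify b ~ e
  unify c -> Int ~ f -> Int
  unify c ~ f
  unify Int ~ Int
  unify Int ~ Int
  unify Int ~ Int
  unify e -> f -> Int ~ Bool -> g
  unify e ~ Bool
  unify f -> Int ~ g
_ _ : f -> Int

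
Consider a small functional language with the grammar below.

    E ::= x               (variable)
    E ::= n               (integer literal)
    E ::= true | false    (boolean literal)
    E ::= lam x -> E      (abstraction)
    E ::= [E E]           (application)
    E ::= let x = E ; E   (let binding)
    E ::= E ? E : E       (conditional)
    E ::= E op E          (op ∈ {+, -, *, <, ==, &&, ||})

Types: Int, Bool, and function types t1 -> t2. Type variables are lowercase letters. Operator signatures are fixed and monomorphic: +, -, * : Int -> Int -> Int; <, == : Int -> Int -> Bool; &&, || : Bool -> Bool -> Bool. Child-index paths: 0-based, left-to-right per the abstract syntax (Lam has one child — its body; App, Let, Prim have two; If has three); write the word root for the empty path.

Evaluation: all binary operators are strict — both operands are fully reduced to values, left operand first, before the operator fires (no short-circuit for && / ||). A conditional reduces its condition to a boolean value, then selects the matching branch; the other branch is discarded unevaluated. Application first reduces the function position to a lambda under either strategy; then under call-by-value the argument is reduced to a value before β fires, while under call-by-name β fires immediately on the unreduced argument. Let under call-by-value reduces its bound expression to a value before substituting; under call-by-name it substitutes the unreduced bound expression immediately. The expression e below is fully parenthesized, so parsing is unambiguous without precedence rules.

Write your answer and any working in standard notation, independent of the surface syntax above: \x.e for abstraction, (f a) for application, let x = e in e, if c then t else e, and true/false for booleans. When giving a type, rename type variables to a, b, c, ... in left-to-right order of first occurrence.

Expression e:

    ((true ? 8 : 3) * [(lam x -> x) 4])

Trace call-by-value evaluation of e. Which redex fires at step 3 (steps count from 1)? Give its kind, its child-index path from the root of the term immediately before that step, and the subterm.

Answer: delta at root : (8 * 4)

Derivation:
step 0: ((if true then 8 else 3) * ((\x.x) 4))
step 1: [if@0] (8 * ((\x.x) 4))
step 2: [beta@1] (8 * 4)
step 3: [delta@root] 32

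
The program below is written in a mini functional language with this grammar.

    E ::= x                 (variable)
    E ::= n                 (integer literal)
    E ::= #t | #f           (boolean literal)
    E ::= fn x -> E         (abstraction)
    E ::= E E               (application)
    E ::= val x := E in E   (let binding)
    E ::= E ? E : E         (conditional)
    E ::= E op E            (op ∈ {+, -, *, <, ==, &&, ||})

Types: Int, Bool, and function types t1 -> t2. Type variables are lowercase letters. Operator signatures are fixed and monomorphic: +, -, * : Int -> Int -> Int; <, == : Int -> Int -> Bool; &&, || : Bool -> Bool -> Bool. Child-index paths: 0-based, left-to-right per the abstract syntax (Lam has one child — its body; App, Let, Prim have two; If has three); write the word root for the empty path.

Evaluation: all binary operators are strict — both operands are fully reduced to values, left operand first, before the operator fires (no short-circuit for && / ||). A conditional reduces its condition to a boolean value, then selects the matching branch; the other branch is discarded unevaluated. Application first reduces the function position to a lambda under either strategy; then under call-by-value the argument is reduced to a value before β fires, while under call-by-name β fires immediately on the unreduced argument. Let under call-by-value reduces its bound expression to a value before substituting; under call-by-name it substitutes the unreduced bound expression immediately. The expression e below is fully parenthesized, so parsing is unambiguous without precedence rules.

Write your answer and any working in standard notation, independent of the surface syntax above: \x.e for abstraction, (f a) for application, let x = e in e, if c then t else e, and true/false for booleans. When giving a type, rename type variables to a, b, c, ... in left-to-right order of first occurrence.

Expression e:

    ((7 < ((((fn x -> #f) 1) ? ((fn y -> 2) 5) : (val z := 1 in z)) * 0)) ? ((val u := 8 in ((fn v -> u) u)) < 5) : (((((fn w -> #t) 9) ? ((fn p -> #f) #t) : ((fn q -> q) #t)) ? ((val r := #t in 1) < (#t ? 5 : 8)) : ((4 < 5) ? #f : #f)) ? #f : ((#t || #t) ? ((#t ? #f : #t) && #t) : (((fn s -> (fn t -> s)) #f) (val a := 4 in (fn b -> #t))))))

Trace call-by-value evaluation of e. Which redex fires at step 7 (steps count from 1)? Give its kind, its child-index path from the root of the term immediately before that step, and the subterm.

Answer: beta at 0.0.0 : ((\w.true) 9)

Working:
step 0: (if (7 < ((if ((\x.false) 1) then ((\y.2) 5) else (let z = 1 in z)) * 0)) then ((let u = 8 in ((\v.u) u)) < 5) else (if (if (if ((\w.true) 9) then ((\p.false) true) else ((\q.q) true)) then ((let r = true in 1) < (if true then 5 else 8)) else (if (4 < 5) then false else false)) then false else (if (true || true) then ((if true then false else true) && true) else (((\s.(\t.s)) false) (let a = 4 in (\b.true))))))
step 1: [beta@0.1.0.0] (if (7 < ((if false then ((\y.2) 5) else (let z = 1 in z)) * 0)) then ((let u = 8 in ((\v.u) u)) < 5) else (if (if (if ((\w.true) 9) then ((\p.false) true) else ((\q.q) true)) then ((let r = true in 1) < (if true then 5 else 8)) else (if (4 < 5) then false else false)) then false else (if (true || true) then ((if true then false else true) && true) else (((\s.(\t.s)) false) (let a = 4 in (\b.true))))))
step 2: [if@0.1.0] (if (7 < ((let z = 1 in z) * 0)) then ((let u = 8 in ((\v.u) u)) < 5) else (if (if (if ((\w.true) 9) then ((\p.false) true) else ((\q.q) true)) then ((let r = true in 1) < (if true then 5 else 8)) else (if (4 < 5) then false else false)) then false else (if (true || true) then ((if true then false else true) && true) else (((\s.(\t.s)) false) (let a = 4 in (\b.true))))))
step 3: [let@0.1.0] (if (7 < (1 * 0)) then ((let u = 8 in ((\v.u) u)) < 5) else (if (if (if ((\w.true) 9) then ((\p.false) true) else ((\q.q) true)) then ((let r = true in 1) < (if true then 5 else 8)) else (if (4 < 5) then false else false)) then false else (if (true || true) then ((if true then false else true) && true) else (((\s.(\t.s)) false) (let a = 4 in (\b.true))))))
step 4: [delta@0.1] (if (7 < 0) then ((let u = 8 in ((\v.u) u)) < 5) else (if (if (if ((\w.true) 9) then ((\p.false) true) else ((\q.q) true)) then ((let r = true in 1) < (if true then 5 else 8)) else (if (4 < 5) then false else false)) then false else (if (true || true) then ((if true then false else true) && true) else (((\s.(\t.s)) false) (let a = 4 in (\b.true))))))
step 5: [delta@0] (if false then ((let u = 8 in ((\v.u) u)) < 5) else (if (if (if ((\w.true) 9) then ((\p.false) true) else ((\q.q) true)) then ((let r = true in 1) < (if true then 5 else 8)) else (if (4 < 5) then false else false)) then false else (if (true || true) then ((if true then false else true) && true) else (((\s.(\t.s)) false) (let a = 4 in (\b.true))))))
step 6: [if@root] (if (if (if ((\w.true) 9) then ((\p.false) true) else ((\q.q) true)) then ((let r = true in 1) < (if true then 5 else 8)) else (if (4 < 5) then false else false)) then false else (if (true || true) then ((if true then false else true) && true) else (((\s.(\t.s)) false) (let a = 4 in (\b.true)))))
step 7: [beta@0.0.0] (if (if (if true then ((\p.false) true) else ((\q.q) true)) then ((let r = true in 1) < (if true then 5 else 8)) else (if (4 < 5) then false else false)) then false else (if (true || true) then ((if true then false else true) && true) else (((\s.(\t.s)) false) (let a = 4 in (\b.true)))))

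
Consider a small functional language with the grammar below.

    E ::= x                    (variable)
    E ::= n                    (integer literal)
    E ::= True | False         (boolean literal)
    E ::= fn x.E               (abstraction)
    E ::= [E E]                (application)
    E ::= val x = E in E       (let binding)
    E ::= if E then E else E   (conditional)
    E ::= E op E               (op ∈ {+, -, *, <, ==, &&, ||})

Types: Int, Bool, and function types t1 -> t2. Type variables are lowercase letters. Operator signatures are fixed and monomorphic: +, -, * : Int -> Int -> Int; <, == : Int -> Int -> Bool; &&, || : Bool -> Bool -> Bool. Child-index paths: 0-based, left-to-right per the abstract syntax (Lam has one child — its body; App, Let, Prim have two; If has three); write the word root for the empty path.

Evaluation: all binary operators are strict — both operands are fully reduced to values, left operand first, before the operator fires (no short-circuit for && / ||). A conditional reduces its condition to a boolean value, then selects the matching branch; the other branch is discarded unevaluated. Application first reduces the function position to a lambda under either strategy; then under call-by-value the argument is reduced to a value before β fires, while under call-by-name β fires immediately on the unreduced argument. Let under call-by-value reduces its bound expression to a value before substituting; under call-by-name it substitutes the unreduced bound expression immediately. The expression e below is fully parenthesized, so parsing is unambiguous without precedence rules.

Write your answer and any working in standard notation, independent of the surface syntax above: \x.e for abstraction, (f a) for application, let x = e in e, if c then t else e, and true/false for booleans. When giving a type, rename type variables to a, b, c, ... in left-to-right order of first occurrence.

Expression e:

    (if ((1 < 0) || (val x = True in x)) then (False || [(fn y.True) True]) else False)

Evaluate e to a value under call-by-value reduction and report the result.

Trace:
step 0: (if ((1 < 0) || (let x = true in x)) then (false || ((\y.true) true)) else false)
step 1: [delta@0.0] (if (false || (let x = true in x)) then (false || ((\y.true) true)) else false)
step 2: [let@0.1] (if (false || true) then (false || ((\y.true) true)) else false)
step 3: [delta@0] (if true then (false || ((\y.true) true)) else false)
step 4: [if@root] (false || ((\y.true) true))
step 5: [beta@1] (false || true)
step 6: [delta@root] true

Answer: true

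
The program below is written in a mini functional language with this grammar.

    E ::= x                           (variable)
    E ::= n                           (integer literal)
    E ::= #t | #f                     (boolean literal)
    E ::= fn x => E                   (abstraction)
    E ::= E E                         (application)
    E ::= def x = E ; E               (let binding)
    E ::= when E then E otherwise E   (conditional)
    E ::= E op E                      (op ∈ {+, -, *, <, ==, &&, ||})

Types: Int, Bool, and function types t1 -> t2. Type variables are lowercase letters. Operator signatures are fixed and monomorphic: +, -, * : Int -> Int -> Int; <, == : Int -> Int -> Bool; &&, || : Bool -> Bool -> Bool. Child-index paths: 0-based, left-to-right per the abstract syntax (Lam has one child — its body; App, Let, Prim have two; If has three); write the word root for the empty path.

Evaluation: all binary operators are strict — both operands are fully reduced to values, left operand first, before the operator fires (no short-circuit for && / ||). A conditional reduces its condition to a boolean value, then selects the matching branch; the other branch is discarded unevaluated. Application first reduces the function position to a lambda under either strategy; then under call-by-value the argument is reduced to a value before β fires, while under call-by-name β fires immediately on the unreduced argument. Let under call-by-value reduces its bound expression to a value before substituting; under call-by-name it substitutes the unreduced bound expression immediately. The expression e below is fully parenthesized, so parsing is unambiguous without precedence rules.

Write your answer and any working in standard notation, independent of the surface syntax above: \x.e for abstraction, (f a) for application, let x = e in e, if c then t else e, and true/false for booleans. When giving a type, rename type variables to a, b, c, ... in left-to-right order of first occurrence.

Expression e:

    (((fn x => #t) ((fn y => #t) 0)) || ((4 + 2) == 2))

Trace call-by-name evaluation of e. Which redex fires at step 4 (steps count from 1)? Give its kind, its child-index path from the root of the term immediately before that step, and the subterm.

Answer: delta at root : (true || false)

Derivation:
step 0: (((\x.true) ((\y.true) 0)) || ((4 + 2) == 2))
step 1: [beta@0] (true || ((4 + 2) == 2))
step 2: [delta@1.0] (true || (6 == 2))
step 3: [delta@1] (true || false)
step 4: [delta@root] true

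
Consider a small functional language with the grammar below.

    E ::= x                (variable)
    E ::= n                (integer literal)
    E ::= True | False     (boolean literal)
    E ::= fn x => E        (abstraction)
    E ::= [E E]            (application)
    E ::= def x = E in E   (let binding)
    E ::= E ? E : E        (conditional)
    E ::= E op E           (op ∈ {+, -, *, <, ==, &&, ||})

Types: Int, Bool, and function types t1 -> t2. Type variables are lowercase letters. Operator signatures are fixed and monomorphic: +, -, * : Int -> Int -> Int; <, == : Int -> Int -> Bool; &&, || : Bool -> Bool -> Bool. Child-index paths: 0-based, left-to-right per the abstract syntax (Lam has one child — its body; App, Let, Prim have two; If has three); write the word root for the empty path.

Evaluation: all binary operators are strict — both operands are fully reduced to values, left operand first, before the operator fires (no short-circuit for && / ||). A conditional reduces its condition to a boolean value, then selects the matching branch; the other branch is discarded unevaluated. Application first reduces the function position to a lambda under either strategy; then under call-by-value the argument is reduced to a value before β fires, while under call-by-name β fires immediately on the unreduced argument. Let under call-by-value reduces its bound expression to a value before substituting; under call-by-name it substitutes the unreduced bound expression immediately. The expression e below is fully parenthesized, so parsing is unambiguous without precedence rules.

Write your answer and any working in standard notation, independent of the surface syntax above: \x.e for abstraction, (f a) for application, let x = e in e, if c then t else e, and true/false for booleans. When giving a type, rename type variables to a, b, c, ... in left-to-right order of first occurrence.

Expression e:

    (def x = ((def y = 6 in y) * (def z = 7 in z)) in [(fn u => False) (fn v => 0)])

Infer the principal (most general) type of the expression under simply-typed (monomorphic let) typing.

Trace:
let y : Int
y : Int
  unify Int ~ Int
let z : Int
z : Int
  unify Int ~ Int
let x : Int
\u._ : a -> Bool
\v._ : b -> Int
  unify a -> Bool ~ (b -> Int) -> c
  unify a ~ b -> Int
  unify Bool ~ c
_ _ : Bool

Answer: Bool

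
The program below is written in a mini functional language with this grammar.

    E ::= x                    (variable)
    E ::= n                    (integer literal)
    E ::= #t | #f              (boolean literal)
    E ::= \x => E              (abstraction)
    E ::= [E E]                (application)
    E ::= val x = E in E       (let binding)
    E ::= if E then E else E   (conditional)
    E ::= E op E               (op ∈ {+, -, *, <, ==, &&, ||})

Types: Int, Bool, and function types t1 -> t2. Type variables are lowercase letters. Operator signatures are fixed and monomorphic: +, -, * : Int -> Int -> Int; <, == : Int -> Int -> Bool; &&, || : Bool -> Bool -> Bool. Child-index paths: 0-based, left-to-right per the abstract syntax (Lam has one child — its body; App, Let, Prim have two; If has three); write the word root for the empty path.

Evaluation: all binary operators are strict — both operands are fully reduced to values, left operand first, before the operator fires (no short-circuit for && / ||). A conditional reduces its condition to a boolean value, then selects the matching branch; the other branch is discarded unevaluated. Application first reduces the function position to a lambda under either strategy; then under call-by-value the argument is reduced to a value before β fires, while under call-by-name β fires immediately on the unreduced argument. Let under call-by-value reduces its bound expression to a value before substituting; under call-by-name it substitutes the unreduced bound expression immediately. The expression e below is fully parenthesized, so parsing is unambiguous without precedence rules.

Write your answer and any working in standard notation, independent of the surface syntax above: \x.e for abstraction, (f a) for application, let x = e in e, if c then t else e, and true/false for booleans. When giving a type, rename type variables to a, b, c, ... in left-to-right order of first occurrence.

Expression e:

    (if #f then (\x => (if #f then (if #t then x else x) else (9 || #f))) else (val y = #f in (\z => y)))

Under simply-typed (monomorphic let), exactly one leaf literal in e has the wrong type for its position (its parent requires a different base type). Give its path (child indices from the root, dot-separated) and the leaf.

Working:
  unify Bool ~ Bool
  unify Bool ~ Bool
  unify Bool ~ Bool
x : a
x : a
  unify a ~ a
  unify Int ~ Bool
  FAIL: mismatch Int ~ Bool

Answer: 1.0.2.0 : 9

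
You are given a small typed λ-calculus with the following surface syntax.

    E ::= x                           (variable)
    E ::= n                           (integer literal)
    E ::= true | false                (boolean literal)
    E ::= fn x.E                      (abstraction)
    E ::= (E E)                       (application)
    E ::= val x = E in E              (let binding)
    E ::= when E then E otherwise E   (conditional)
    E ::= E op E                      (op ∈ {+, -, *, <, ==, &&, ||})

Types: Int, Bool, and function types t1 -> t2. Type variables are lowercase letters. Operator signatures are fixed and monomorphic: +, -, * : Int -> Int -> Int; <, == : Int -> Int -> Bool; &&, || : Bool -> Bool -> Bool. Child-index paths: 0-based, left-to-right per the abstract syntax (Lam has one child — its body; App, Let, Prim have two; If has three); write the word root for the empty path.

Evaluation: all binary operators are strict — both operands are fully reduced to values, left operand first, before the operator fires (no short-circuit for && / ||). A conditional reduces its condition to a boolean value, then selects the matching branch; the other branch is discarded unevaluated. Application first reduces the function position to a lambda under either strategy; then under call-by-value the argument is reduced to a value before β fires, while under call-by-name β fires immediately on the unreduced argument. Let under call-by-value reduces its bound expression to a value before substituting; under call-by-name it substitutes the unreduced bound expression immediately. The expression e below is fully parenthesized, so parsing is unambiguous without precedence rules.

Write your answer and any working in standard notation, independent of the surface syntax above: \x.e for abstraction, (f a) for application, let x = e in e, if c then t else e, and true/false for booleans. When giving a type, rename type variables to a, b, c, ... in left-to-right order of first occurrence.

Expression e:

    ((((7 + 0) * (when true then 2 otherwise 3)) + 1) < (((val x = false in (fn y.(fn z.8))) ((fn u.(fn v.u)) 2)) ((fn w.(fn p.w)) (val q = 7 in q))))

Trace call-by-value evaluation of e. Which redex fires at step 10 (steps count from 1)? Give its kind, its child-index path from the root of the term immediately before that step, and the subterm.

Answer: beta at 1 : ((\z.8) (\p.7))

Derivation:
step 0: ((((7 + 0) * (if true then 2 else 3)) + 1) < (((let x = false in (\y.(\z.8))) ((\u.(\v.u)) 2)) ((\w.(\p.w)) (let q = 7 in q))))
step 1: [delta@0.0.0] (((7 * (if true then 2 else 3)) + 1) < (((let x = false in (\y.(\z.8))) ((\u.(\v.u)) 2)) ((\w.(\p.w)) (let q = 7 in q))))
step 2: [if@0.0.1] (((7 * 2) + 1) < (((let x = false in (\y.(\z.8))) ((\u.(\v.u)) 2)) ((\w.(\p.w)) (let q = 7 in q))))
step 3: [delta@0.0] ((14 + 1) < (((let x = false in (\y.(\z.8))) ((\u.(\v.u)) 2)) ((\w.(\p.w)) (let q = 7 in q))))
step 4: [delta@0] (15 < (((let x = false in (\y.(\z.8))) ((\u.(\v.u)) 2)) ((\w.(\p.w)) (let q = 7 in q))))
step 5: [let@1.0.0] (15 < (((\y.(\z.8)) ((\u.(\v.u)) 2)) ((\w.(\p.w)) (let q = 7 in q))))
step 6: [beta@1.0.1] (15 < (((\y.(\z.8)) (\v.2)) ((\w.(\p.w)) (let q = 7 in q))))
step 7: [beta@1.0] (15 < ((\z.8) ((\w.(\p.w)) (let q = 7 in q))))
step 8: [let@1.1.1] (15 < ((\z.8) ((\w.(\p.w)) 7)))
step 9: [beta@1.1] (15 < ((\z.8) (\p.7)))
step 10: [beta@1] (15 < 8)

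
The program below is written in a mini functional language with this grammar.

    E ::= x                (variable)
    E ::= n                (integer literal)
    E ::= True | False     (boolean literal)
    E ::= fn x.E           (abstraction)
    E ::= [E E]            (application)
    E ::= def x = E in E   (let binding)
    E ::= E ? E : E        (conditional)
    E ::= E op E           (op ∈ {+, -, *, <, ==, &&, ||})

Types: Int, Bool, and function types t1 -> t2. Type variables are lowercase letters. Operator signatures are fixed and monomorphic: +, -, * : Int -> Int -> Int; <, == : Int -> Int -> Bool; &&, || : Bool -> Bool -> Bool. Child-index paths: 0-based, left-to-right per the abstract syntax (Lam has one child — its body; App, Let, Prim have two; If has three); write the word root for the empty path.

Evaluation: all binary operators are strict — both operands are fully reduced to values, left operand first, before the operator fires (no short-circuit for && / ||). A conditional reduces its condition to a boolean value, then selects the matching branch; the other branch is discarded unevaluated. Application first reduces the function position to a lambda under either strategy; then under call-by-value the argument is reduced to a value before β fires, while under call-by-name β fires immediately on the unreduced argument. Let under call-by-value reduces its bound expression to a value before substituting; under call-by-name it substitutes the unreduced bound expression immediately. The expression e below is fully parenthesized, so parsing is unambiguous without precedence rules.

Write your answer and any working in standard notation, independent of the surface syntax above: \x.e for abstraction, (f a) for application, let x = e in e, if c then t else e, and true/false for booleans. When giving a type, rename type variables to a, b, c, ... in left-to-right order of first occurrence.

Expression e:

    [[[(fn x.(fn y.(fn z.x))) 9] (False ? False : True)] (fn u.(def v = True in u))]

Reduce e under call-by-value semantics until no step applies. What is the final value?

Answer: 9

Trace:
step 0: ((((\x.(\y.(\z.x))) 9) (if false then false else true)) (\u.(let v = true in u)))
step 1: [beta@0.0] (((\y.(\z.9)) (if false then false else true)) (\u.(let v = true in u)))
step 2: [if@0.1] (((\y.(\z.9)) true) (\u.(let v = true in u)))
step 3: [beta@0] ((\z.9) (\u.(let v = true in u)))
step 4: [beta@root] 9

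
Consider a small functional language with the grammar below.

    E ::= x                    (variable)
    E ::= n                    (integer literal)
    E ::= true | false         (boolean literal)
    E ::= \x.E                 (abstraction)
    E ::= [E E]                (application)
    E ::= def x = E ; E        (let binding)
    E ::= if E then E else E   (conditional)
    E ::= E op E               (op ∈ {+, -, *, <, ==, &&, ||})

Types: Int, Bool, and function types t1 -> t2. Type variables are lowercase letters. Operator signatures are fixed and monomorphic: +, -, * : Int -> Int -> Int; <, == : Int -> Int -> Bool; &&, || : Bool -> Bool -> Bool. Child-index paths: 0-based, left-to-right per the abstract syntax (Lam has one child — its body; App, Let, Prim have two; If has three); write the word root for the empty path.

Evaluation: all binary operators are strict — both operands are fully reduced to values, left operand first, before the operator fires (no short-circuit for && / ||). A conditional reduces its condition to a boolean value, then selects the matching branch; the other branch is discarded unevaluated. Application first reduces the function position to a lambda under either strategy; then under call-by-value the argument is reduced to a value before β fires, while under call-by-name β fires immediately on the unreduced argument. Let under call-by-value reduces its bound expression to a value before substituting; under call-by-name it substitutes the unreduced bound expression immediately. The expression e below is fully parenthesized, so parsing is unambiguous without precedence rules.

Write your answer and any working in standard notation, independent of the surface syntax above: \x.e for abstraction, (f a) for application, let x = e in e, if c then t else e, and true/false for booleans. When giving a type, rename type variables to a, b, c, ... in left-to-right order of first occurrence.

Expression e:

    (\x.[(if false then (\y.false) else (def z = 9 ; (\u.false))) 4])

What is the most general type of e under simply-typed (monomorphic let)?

Answer: a -> Bool

Derivation:
  unify Bool ~ Bool
\y._ : b -> Bool
let z : Int
\u._ : c -> Bool
  unify b -> Bool ~ c -> Bool
  unify b ~ c
  unify Bool ~ Bool
  unify c -> Bool ~ Int -> d
  unify c ~ Int
  unify Bool ~ d
_ _ : Bool
\x._ : a -> Bool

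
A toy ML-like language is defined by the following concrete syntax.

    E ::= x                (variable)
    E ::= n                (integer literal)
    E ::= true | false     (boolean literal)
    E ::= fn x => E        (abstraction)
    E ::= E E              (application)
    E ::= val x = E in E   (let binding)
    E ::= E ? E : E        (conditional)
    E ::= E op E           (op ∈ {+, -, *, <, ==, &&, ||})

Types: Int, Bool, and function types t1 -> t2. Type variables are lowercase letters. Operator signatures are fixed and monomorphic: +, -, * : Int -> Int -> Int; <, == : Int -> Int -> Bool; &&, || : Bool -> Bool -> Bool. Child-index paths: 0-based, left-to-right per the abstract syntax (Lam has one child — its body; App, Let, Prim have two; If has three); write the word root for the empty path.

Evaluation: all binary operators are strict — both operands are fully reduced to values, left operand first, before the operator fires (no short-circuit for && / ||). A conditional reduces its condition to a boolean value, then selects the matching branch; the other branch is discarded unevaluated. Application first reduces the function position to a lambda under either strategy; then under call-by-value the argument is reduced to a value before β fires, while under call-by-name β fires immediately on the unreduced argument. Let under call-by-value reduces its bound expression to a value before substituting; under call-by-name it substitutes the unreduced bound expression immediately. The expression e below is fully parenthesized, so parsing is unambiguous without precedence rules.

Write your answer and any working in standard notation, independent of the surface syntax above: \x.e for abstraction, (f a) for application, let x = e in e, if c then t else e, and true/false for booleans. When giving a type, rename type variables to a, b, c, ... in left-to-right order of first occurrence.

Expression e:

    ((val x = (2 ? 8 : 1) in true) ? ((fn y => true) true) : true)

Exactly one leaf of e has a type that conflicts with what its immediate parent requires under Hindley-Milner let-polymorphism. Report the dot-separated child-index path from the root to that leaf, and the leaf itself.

Trace:
  unify Int ~ Bool
  FAIL: mismatch Int ~ Bool

Answer: 0.0.0 : 2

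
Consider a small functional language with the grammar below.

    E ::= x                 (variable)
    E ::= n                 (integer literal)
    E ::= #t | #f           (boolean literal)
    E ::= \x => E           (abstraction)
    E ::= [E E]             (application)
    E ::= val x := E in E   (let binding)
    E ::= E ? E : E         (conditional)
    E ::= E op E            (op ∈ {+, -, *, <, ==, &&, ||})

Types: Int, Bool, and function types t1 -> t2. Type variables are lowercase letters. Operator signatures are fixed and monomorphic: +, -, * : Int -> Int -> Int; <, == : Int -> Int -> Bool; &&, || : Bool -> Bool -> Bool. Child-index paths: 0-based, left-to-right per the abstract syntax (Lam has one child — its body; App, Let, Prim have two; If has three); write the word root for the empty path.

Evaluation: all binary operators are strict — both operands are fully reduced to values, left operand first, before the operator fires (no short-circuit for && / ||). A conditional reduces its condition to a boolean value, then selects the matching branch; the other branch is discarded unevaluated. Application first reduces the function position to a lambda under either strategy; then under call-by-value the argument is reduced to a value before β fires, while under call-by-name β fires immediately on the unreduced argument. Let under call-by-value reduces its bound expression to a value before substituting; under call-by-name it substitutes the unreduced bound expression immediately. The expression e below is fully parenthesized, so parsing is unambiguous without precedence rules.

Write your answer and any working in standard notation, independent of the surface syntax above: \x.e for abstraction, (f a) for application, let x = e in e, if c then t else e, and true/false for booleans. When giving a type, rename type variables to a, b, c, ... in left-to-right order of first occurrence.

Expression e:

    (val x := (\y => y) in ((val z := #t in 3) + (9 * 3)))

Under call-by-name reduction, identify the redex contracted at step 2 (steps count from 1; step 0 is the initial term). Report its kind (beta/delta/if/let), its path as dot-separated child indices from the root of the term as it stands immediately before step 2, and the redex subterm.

Answer: let at 0 : (let z = true in 3)

Trace:
step 0: (let x = (\y.y) in ((let z = true in 3) + (9 * 3)))
step 1: [let@root] ((let z = true in 3) + (9 * 3))
step 2: [let@0] (3 + (9 * 3))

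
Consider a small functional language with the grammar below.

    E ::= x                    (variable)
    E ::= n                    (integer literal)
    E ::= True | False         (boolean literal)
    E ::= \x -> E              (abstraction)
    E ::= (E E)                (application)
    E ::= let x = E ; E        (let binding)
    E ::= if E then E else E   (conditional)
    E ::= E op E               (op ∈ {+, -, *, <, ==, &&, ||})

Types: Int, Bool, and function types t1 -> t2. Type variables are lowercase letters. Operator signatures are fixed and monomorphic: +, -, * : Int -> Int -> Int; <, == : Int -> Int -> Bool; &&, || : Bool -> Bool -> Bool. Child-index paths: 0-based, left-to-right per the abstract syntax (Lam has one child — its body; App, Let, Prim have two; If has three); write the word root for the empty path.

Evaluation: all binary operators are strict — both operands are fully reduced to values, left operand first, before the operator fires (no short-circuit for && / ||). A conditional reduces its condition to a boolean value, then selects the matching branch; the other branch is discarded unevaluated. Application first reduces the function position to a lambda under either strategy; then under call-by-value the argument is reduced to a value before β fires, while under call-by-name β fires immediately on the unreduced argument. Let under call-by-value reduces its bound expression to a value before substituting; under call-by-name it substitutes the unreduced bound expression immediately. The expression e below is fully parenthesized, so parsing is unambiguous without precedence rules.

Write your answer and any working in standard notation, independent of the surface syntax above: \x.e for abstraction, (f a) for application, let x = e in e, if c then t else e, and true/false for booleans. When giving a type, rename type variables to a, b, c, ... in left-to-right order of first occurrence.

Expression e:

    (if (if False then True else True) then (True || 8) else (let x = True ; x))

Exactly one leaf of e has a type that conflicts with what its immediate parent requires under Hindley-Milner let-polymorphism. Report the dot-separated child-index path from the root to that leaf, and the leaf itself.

Answer: 1.1 : 8

Trace:
  unify Bool ~ Bool
  unify Bool ~ Bool
  unify Bool ~ Bool
  unify Bool ~ Bool
  unify Int ~ Bool
  FAIL: mismatch Int ~ Bool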